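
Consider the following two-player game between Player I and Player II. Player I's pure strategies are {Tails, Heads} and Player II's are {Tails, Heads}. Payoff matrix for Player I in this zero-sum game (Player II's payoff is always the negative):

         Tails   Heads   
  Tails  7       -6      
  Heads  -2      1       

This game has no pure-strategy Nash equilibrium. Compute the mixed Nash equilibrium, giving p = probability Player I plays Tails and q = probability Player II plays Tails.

For Player II to be willing to mix, Player II must be indifferent between Tails and Heads, which pins down Player I's mix.
  Player II's expected payoff from Tails: p·(-7) + (1−p)·2 = -9p + 2
  Player II's expected payoff from Heads: p·6 + (1−p)·(-1) = 7p - 1
  -9p + 2 = 7p - 1  ⇒  -16p = -3  ⇒  p = 3/16.
In a mixed equilibrium Player I is indifferent between Tails and Heads; this condition fixes q.
  Player I's payoff to Tails: q·7 + (1−q)·(-6) = 13q - 6
  Player I's payoff to Heads: q·(-2) + (1−q)·1 = -3q + 1
  13q - 6 = -3q + 1  ⇒  16q = 7  ⇒  q = 7/16.

p = 3/16, q = 7/16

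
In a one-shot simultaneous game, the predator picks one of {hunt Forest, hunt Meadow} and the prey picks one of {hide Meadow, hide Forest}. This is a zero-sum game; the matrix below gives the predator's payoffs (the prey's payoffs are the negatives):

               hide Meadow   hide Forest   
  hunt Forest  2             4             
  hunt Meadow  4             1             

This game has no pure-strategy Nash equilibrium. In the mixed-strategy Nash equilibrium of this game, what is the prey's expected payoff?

In a mixed equilibrium the prey is indifferent between hide Meadow and hide Forest; this condition fixes p.
  the prey's payoff from hide Meadow: p·(-2) + (1−p)·(-4) = 2p - 4
  the prey's payoff from hide Forest: p·(-4) + (1−p)·(-1) = -3p - 1
  2p - 4 = -3p - 1  ⇒  5p = 3  ⇒  p = 3/5.
At equilibrium the prey is indifferent across columns, so the prey's payoff equals the payoff from hide Meadow: (3/5)·(-2) + (2/5)·(-4) = -14/5.

-14/5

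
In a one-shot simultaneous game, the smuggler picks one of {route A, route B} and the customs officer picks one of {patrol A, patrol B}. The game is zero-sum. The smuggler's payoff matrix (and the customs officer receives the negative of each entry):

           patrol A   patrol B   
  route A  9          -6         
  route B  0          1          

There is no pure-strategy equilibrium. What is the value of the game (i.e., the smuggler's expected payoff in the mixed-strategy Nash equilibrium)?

Set the smuggler's expected payoff from route A equal to that from route B:
  the smuggler's expected payoff from route A: q·9 + (1−q)·(-6) = 15q - 6
  the smuggler's expected payoff from route B: q·0 + (1−q)·1 = -q + 1
  15q - 6 = -q + 1  ⇒  16q = 7  ⇒  q = 7/16.
The value is the smuggler's expected payoff against this mix (using route A): (7/16)·9 + (9/16)·(-6) = 9/16.

v = 9/16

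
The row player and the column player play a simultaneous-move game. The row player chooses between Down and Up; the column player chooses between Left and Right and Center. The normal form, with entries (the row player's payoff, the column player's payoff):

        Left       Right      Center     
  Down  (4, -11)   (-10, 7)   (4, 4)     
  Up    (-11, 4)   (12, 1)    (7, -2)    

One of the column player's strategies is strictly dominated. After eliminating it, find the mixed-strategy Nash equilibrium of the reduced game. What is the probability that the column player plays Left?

q = 22/37

The column player's strategy Center is strictly dominated by Right: 7 > 4 and 1 > -2. Eliminate Center.
The row player's indifference between Down and Up determines the column player's mixing probability q:
  the row player's payoff from Down: q·4 + (1−q)·(-10) = 14q - 10
  the row player's payoff from Up: q·(-11) + (1−q)·12 = -23q + 12
  14q - 10 = -23q + 12  ⇒  37q = 22  ⇒  q = 22/37.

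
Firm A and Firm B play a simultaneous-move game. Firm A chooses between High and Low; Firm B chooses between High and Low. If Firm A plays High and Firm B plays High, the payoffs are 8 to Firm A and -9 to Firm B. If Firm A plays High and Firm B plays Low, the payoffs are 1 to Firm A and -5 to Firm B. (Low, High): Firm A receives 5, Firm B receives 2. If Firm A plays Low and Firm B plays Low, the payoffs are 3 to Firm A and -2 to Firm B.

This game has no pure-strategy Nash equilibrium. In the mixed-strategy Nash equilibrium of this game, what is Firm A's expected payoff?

19/5

For Firm A to be willing to mix, Firm A must be indifferent between High and Low, which pins down Firm B's mix.
  Firm A's payoff from High: q·8 + (1−q)·1 = 7q + 1
  Firm A's payoff from Low: q·5 + (1−q)·3 = 2q + 3
  7q + 1 = 2q + 3  ⇒  5q = 2  ⇒  q = 2/5.
At equilibrium Firm A is indifferent across rows, so Firm A's payoff equals the payoff from High: (2/5)·8 + (3/5)·1 = 19/5.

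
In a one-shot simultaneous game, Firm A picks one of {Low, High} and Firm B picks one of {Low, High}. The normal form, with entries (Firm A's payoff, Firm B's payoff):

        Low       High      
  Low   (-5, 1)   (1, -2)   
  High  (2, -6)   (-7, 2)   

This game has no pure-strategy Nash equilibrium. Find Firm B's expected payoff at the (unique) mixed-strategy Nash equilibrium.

Firm B's indifference between Low and High determines Firm A's mixing probability p:
  Firm B's payoff from Low: p·1 + (1−p)·(-6) = 7p - 6
  Firm B's payoff from High: p·(-2) + (1−p)·2 = -4p + 2
  7p - 6 = -4p + 2  ⇒  11p = 8  ⇒  p = 8/11.
At equilibrium Firm B is indifferent across columns, so Firm B's payoff equals the payoff from Low: (8/11)·1 + (3/11)·(-6) = -10/11.

-10/11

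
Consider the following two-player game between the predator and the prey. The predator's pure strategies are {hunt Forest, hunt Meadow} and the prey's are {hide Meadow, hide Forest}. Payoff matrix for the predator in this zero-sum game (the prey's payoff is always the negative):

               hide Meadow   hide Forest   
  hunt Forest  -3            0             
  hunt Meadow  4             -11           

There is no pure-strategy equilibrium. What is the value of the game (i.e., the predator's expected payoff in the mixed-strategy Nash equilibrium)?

For the predator to be willing to mix, the predator must be indifferent between hunt Forest and hunt Meadow, which pins down the prey's mix.
  the predator's payoff from hunt Forest: q·(-3) + (1−q)·0 = -3q
  the predator's payoff from hunt Meadow: q·4 + (1−q)·(-11) = 15q - 11
  -3q = 15q - 11  ⇒  -18q = -11  ⇒  q = 11/18.
The value is the predator's expected payoff against this mix (using hunt Forest): (11/18)·(-3) + (7/18)·0 = -11/6.

v = -11/6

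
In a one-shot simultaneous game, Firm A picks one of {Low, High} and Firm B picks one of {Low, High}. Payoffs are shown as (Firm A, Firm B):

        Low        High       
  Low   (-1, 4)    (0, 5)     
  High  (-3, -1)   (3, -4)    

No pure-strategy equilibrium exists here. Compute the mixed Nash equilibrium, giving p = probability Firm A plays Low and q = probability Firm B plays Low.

Firm A's mix must leave Firm B indifferent between Low and High.
  Firm B's payoff to Low: p·4 + (1−p)·(-1) = 5p - 1
  Firm B's payoff to High: p·5 + (1−p)·(-4) = 9p - 4
  5p - 1 = 9p - 4  ⇒  -4p = -3  ⇒  p = 3/4.
Firm A's indifference between Low and High determines Firm B's mixing probability q:
  Firm A's payoff from Low: q·(-1) + (1−q)·0 = -q
  Firm A's payoff from High: q·(-3) + (1−q)·3 = -6q + 3
  -q = -6q + 3  ⇒  5q = 3  ⇒  q = 3/5.

p = 3/4, q = 3/5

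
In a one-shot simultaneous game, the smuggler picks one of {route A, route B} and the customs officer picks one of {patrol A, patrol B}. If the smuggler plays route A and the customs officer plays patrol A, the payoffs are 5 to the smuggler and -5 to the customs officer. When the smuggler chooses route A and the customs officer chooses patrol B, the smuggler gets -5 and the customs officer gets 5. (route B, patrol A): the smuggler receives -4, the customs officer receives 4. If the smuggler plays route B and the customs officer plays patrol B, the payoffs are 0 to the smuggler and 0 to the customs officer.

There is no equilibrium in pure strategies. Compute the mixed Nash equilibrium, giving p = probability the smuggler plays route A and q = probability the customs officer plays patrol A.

p = 2/7, q = 5/14

The smuggler's mix must leave the customs officer indifferent between patrol A and patrol B.
  the customs officer's payoff to patrol A: p·(-5) + (1−p)·4 = -9p + 4
  the customs officer's payoff to patrol B: p·5 + (1−p)·0 = 5p
  -9p + 4 = 5p  ⇒  -14p = -4  ⇒  p = 2/7.
The customs officer's mix must leave the smuggler indifferent between route A and route B.
  the smuggler's expected payoff from route A: q·5 + (1−q)·(-5) = 10q - 5
  the smuggler's expected payoff from route B: q·(-4) + (1−q)·0 = -4q
  10q - 5 = -4q  ⇒  14q = 5  ⇒  q = 5/14.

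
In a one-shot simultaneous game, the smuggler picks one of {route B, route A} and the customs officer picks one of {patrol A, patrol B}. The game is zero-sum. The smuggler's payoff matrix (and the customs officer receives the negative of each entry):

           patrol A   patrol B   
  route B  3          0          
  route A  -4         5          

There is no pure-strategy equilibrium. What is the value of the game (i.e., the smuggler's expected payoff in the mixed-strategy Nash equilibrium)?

v = 5/4

For the smuggler to be willing to mix, the smuggler must be indifferent between route B and route A, which pins down the customs officer's mix.
  the smuggler's payoff to route B: q·3 + (1−q)·0 = 3q
  the smuggler's payoff to route A: q·(-4) + (1−q)·5 = -9q + 5
  3q = -9q + 5  ⇒  12q = 5  ⇒  q = 5/12.
The value is the smuggler's expected payoff against this mix (using route B): (5/12)·3 + (7/12)·0 = 5/4.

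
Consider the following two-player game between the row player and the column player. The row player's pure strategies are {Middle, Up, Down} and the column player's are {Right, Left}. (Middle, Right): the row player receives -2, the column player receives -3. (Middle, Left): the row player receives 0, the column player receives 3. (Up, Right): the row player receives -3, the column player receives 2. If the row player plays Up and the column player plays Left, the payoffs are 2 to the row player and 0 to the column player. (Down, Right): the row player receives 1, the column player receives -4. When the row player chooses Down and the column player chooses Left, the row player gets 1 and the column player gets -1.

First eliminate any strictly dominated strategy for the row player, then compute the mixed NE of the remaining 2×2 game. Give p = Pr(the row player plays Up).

p = 3/5

The row player's strategy Middle is strictly dominated by Down: 1 > -2 and 1 > 0. Eliminate Middle.
For the column player to be willing to mix, the column player must be indifferent between Right and Left, which pins down the row player's mix.
  the column player's expected payoff from Right: p·2 + (1−p)·(-4) = 6p - 4
  the column player's expected payoff from Left: p·0 + (1−p)·(-1) = p - 1
  6p - 4 = p - 1  ⇒  5p = 3  ⇒  p = 3/5.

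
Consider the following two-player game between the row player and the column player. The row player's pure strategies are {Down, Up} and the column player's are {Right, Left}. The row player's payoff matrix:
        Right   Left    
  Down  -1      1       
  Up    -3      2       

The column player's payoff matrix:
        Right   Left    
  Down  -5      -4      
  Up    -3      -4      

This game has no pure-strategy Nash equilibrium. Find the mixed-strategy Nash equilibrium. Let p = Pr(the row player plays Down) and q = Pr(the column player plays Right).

In a mixed equilibrium the column player is indifferent between Right and Left; this condition fixes p.
  the column player's payoff to Right: p·(-5) + (1−p)·(-3) = -2p - 3
  the column player's payoff to Left: p·(-4) + (1−p)·(-4) = -4
  -2p - 3 = -4  ⇒  -2p = -1  ⇒  p = 1/2.
The column player's mix must leave the row player indifferent between Down and Up.
  the row player's expected payoff from Down: q·(-1) + (1−q)·1 = -2q + 1
  the row player's expected payoff from Up: q·(-3) + (1−q)·2 = -5q + 2
  -2q + 1 = -5q + 2  ⇒  3q = 1  ⇒  q = 1/3.

p = 1/2, q = 1/3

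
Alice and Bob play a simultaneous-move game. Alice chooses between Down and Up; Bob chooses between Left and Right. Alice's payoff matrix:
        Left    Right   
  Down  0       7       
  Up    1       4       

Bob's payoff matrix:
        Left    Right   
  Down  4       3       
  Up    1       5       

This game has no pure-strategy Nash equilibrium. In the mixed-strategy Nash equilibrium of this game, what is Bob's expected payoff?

For Bob to be willing to mix, Bob must be indifferent between Left and Right, which pins down Alice's mix.
  Bob's expected payoff from Left: p·4 + (1−p)·1 = 3p + 1
  Bob's expected payoff from Right: p·3 + (1−p)·5 = -2p + 5
  3p + 1 = -2p + 5  ⇒  5p = 4  ⇒  p = 4/5.
At equilibrium Bob is indifferent across columns, so Bob's payoff equals the payoff from Left: (4/5)·4 + (1/5)·1 = 17/5.

17/5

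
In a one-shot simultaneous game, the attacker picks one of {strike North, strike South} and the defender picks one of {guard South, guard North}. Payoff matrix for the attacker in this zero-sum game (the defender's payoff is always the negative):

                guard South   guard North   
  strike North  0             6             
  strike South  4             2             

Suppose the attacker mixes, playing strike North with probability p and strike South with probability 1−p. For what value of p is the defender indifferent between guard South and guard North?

p = 1/4

The defender's indifference between guard South and guard North determines the attacker's mixing probability p:
  the defender's payoff from guard South: p·0 + (1−p)·(-4) = 4p - 4
  the defender's payoff from guard North: p·(-6) + (1−p)·(-2) = -4p - 2
  4p - 4 = -4p - 2  ⇒  8p = 2  ⇒  p = 1/4.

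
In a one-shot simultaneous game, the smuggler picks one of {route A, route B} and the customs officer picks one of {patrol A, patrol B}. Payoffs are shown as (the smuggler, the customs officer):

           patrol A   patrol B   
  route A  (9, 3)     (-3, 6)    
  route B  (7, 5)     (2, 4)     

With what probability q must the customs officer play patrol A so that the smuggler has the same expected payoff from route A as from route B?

For the smuggler to be willing to mix, the smuggler must be indifferent between route A and route B, which pins down the customs officer's mix.
  the smuggler's expected payoff from route A: q·9 + (1−q)·(-3) = 12q - 3
  the smuggler's expected payoff from route B: q·7 + (1−q)·2 = 5q + 2
  12q - 3 = 5q + 2  ⇒  7q = 5  ⇒  q = 5/7.

q = 5/7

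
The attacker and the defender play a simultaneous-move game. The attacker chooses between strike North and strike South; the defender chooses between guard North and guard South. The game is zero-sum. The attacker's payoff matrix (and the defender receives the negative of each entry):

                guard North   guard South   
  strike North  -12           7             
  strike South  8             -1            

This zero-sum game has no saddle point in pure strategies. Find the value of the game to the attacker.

Set the attacker's expected payoff from strike North equal to that from strike South:
  the attacker's payoff from strike North: q·(-12) + (1−q)·7 = -19q + 7
  the attacker's payoff from strike South: q·8 + (1−q)·(-1) = 9q - 1
  -19q + 7 = 9q - 1  ⇒  -28q = -8  ⇒  q = 2/7.
The value is the attacker's expected payoff against this mix (using strike North): (2/7)·(-12) + (5/7)·7 = 11/7.

v = 11/7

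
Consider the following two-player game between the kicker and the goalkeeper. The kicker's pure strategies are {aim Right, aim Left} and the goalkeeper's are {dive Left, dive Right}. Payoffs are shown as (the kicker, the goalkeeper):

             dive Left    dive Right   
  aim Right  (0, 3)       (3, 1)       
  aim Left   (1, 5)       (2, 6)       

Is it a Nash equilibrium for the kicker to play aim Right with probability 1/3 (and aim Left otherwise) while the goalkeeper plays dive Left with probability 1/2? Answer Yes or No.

Yes

Check the goalkeeper's indifference given the kicker's mix p = 1/3:
  payoff from dive Left = 13/3; payoff from dive Right = 13/3 — equal.
Check the kicker's indifference given the goalkeeper's mix q = 1/2:
  payoff from aim Right = 3/2; payoff from aim Left = 3/2 — equal.
Both players are indifferent, so neither can profitably deviate.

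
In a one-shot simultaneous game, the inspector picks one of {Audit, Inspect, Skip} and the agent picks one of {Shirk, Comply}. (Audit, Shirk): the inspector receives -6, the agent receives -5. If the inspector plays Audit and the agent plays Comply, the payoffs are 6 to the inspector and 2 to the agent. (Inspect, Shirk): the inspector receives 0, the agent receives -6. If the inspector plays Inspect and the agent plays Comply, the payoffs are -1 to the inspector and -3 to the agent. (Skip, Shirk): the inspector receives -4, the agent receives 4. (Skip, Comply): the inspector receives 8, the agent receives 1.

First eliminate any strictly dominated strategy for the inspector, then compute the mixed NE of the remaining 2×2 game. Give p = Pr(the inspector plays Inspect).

p = 1/2

The inspector's strategy Audit is strictly dominated by Skip: -4 > -6 and 8 > 6. Eliminate Audit.
The agent's indifference between Shirk and Comply determines the inspector's mixing probability p:
  the agent's expected payoff from Shirk: p·(-6) + (1−p)·4 = -10p + 4
  the agent's expected payoff from Comply: p·(-3) + (1−p)·1 = -4p + 1
  -10p + 4 = -4p + 1  ⇒  -6p = -3  ⇒  p = 1/2.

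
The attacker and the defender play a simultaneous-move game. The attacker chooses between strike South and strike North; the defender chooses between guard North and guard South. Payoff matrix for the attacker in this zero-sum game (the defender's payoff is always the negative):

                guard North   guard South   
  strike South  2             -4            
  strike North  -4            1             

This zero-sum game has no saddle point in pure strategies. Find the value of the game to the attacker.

The defender's mix must leave the attacker indifferent between strike South and strike North.
  the attacker's expected payoff from strike South: q·2 + (1−q)·(-4) = 6q - 4
  the attacker's expected payoff from strike North: q·(-4) + (1−q)·1 = -5q + 1
  6q - 4 = -5q + 1  ⇒  11q = 5  ⇒  q = 5/11.
The value is the attacker's expected payoff against this mix (using strike South): (5/11)·2 + (6/11)·(-4) = -14/11.

v = -14/11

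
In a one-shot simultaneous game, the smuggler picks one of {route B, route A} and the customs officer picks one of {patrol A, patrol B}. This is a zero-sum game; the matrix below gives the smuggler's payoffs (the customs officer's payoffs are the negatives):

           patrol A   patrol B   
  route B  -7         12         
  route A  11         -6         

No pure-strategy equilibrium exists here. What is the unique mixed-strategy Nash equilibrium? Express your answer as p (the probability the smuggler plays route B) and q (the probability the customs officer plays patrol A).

p = 17/36, q = 1/2

For the customs officer to be willing to mix, the customs officer must be indifferent between patrol A and patrol B, which pins down the smuggler's mix.
  the customs officer's payoff to patrol A: p·7 + (1−p)·(-11) = 18p - 11
  the customs officer's payoff to patrol B: p·(-12) + (1−p)·6 = -18p + 6
  18p - 11 = -18p + 6  ⇒  36p = 17  ⇒  p = 17/36.
The smuggler's indifference between route B and route A determines the customs officer's mixing probability q:
  the smuggler's expected payoff from route B: q·(-7) + (1−q)·12 = -19q + 12
  the smuggler's expected payoff from route A: q·11 + (1−q)·(-6) = 17q - 6
  -19q + 12 = 17q - 6  ⇒  -36q = -18  ⇒  q = 1/2.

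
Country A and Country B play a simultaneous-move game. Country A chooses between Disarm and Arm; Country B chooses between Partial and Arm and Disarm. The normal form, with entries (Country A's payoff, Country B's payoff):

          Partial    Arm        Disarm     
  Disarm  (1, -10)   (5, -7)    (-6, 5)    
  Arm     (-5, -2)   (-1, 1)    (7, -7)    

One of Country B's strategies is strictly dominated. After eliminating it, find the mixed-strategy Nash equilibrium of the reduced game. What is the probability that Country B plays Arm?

Country B's strategy Partial is strictly dominated by Arm: -7 > -10 and 1 > -2. Eliminate Partial.
In a mixed equilibrium Country A is indifferent between Disarm and Arm; this condition fixes q.
  Country A's payoff from Disarm: q·5 + (1−q)·(-6) = 11q - 6
  Country A's payoff from Arm: q·(-1) + (1−q)·7 = -8q + 7
  11q - 6 = -8q + 7  ⇒  19q = 13  ⇒  q = 13/19.

q = 13/19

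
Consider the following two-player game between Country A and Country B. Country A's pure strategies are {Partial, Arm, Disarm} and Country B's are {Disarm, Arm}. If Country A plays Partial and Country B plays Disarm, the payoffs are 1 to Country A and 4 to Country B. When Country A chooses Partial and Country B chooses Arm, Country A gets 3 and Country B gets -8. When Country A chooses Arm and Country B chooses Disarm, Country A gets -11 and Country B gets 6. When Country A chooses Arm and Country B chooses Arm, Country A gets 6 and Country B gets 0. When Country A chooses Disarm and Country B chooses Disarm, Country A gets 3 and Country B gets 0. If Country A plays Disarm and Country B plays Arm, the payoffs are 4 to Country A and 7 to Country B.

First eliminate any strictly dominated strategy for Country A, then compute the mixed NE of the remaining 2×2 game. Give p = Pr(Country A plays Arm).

Country A's strategy Partial is strictly dominated by Disarm: 3 > 1 and 4 > 3. Eliminate Partial.
In a mixed equilibrium Country B is indifferent between Disarm and Arm; this condition fixes p.
  Country B's expected payoff from Disarm: p·6 + (1−p)·0 = 6p
  Country B's expected payoff from Arm: p·0 + (1−p)·7 = -7p + 7
  6p = -7p + 7  ⇒  13p = 7  ⇒  p = 7/13.

p = 7/13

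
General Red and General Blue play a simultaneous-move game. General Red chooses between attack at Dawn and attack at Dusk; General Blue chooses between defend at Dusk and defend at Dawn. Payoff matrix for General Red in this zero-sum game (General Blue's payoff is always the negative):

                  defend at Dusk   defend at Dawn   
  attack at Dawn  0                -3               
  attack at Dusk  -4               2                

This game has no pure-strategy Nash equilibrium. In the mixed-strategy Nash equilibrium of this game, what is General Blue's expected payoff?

For General Blue to be willing to mix, General Blue must be indifferent between defend at Dusk and defend at Dawn, which pins down General Red's mix.
  General Blue's payoff to defend at Dusk: p·0 + (1−p)·4 = -4p + 4
  General Blue's payoff to defend at Dawn: p·3 + (1−p)·(-2) = 5p - 2
  -4p + 4 = 5p - 2  ⇒  -9p = -6  ⇒  p = 2/3.
At equilibrium General Blue is indifferent across columns, so General Blue's payoff equals the payoff from defend at Dusk: (2/3)·0 + (1/3)·4 = 4/3.

4/3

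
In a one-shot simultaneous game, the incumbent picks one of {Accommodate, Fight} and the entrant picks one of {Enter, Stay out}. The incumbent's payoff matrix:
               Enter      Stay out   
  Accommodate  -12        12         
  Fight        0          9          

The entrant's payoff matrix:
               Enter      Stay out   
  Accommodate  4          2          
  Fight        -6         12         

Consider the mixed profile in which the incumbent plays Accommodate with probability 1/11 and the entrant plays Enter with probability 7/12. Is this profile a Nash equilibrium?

No

Given the incumbent's mix p = 1/11, the entrant's payoff from Enter is -56/11 but from Stay out is 122/11. The entrant strictly prefers Stay out, so the entrant would not mix.
So the proposed profile is not a Nash equilibrium.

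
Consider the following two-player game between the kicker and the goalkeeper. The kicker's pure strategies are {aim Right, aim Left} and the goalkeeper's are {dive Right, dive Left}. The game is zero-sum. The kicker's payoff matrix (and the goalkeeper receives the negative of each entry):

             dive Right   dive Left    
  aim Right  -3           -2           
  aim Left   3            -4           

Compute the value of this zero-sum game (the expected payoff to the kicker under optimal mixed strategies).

v = -9/4

For the kicker to be willing to mix, the kicker must be indifferent between aim Right and aim Left, which pins down the goalkeeper's mix.
  the kicker's expected payoff from aim Right: q·(-3) + (1−q)·(-2) = -q - 2
  the kicker's expected payoff from aim Left: q·3 + (1−q)·(-4) = 7q - 4
  -q - 2 = 7q - 4  ⇒  -8q = -2  ⇒  q = 1/4.
The value is the kicker's expected payoff against this mix (using aim Right): (1/4)·(-3) + (3/4)·(-2) = -9/4.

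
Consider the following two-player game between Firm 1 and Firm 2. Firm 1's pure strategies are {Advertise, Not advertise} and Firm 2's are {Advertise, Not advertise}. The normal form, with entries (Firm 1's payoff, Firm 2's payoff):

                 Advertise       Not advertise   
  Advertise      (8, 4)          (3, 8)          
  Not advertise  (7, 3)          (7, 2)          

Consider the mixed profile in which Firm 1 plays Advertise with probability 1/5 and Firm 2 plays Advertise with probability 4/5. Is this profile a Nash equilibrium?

Check Firm 2's indifference given Firm 1's mix p = 1/5:
  payoff from Advertise = 16/5; payoff from Not advertise = 16/5 — equal.
Check Firm 1's indifference given Firm 2's mix q = 4/5:
  payoff from Advertise = 7; payoff from Not advertise = 7 — equal.
Both players are indifferent, so neither can profitably deviate.

Yes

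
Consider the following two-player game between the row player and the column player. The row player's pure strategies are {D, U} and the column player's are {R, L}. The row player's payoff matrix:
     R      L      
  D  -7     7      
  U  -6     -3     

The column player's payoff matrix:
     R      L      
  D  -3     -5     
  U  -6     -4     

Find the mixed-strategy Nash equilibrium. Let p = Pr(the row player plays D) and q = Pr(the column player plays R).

p = 1/2, q = 10/11

The row player's mix must leave the column player indifferent between R and L.
  the column player's expected payoff from R: p·(-3) + (1−p)·(-6) = 3p - 6
  the column player's expected payoff from L: p·(-5) + (1−p)·(-4) = -p - 4
  3p - 6 = -p - 4  ⇒  4p = 2  ⇒  p = 1/2.
The row player's indifference between D and U determines the column player's mixing probability q:
  the row player's expected payoff from D: q·(-7) + (1−q)·7 = -14q + 7
  the row player's expected payoff from U: q·(-6) + (1−q)·(-3) = -3q - 3
  -14q + 7 = -3q - 3  ⇒  -11q = -10  ⇒  q = 10/11.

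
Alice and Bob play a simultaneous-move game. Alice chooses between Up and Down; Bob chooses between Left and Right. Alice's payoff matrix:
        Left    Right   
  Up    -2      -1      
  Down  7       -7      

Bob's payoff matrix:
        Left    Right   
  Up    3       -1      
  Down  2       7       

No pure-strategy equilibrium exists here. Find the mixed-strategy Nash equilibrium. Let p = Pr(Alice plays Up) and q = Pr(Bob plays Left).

Bob's indifference between Left and Right determines Alice's mixing probability p:
  Bob's payoff from Left: p·3 + (1−p)·2 = p + 2
  Bob's payoff from Right: p·(-1) + (1−p)·7 = -8p + 7
  p + 2 = -8p + 7  ⇒  9p = 5  ⇒  p = 5/9.
In a mixed equilibrium Alice is indifferent between Up and Down; this condition fixes q.
  Alice's payoff to Up: q·(-2) + (1−q)·(-1) = -q - 1
  Alice's payoff to Down: q·7 + (1−q)·(-7) = 14q - 7
  -q - 1 = 14q - 7  ⇒  -15q = -6  ⇒  q = 2/5.

p = 5/9, q = 2/5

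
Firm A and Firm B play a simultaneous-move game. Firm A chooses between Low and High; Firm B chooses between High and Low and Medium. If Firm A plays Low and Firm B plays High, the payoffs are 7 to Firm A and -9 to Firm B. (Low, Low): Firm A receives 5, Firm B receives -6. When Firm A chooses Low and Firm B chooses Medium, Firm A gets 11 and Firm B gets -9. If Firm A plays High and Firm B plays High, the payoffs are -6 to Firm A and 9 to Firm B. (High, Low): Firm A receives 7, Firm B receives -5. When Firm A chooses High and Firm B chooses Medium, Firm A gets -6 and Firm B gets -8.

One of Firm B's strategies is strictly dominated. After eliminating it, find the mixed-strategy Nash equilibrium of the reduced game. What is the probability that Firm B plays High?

q = 2/15

Firm B's strategy Medium is strictly dominated by Low: -6 > -9 and -5 > -8. Eliminate Medium.
For Firm A to be willing to mix, Firm A must be indifferent between Low and High, which pins down Firm B's mix.
  Firm A's expected payoff from Low: q·7 + (1−q)·5 = 2q + 5
  Firm A's expected payoff from High: q·(-6) + (1−q)·7 = -13q + 7
  2q + 5 = -13q + 7  ⇒  15q = 2  ⇒  q = 2/15.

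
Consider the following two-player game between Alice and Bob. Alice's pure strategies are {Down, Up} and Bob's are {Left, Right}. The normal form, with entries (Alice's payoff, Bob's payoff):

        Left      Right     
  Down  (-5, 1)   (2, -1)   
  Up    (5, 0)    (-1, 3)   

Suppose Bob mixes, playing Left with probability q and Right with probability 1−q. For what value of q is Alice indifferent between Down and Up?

In a mixed equilibrium Alice is indifferent between Down and Up; this condition fixes q.
  Alice's payoff from Down: q·(-5) + (1−q)·2 = -7q + 2
  Alice's payoff from Up: q·5 + (1−q)·(-1) = 6q - 1
  -7q + 2 = 6q - 1  ⇒  -13q = -3  ⇒  q = 3/13.

q = 3/13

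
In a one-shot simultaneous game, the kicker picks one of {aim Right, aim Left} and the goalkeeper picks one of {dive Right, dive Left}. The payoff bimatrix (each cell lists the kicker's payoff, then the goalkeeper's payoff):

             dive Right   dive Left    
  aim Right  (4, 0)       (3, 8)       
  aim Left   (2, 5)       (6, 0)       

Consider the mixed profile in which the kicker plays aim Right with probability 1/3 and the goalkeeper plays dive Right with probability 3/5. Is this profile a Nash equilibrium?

Given the kicker's mix p = 1/3, the goalkeeper's payoff from dive Right is 10/3 but from dive Left is 8/3. The goalkeeper strictly prefers dive Right, so the goalkeeper would not mix.
So the proposed profile is not a Nash equilibrium.

No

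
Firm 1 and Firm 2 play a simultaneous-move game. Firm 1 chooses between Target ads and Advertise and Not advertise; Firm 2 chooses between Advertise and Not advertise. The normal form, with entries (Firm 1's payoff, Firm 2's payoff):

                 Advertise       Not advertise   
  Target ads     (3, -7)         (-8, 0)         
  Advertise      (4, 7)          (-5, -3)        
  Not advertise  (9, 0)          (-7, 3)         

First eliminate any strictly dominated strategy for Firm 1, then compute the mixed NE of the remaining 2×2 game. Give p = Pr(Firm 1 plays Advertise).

Firm 1's strategy Target ads is strictly dominated by Advertise: 4 > 3 and -5 > -8. Eliminate Target ads.
For Firm 2 to be willing to mix, Firm 2 must be indifferent between Advertise and Not advertise, which pins down Firm 1's mix.
  Firm 2's payoff from Advertise: p·7 + (1−p)·0 = 7p
  Firm 2's payoff from Not advertise: p·(-3) + (1−p)·3 = -6p + 3
  7p = -6p + 3  ⇒  13p = 3  ⇒  p = 3/13.

p = 3/13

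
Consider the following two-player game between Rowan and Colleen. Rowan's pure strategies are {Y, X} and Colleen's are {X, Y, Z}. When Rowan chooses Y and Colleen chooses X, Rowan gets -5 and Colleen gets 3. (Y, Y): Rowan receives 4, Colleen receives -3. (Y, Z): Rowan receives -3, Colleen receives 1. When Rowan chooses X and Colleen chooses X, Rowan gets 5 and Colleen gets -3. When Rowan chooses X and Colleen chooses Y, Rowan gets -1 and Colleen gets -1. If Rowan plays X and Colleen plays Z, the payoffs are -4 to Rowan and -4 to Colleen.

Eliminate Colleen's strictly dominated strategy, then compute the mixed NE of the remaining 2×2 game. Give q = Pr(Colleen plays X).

q = 1/3

Colleen's strategy Z is strictly dominated by X: 3 > 1 and -3 > -4. Eliminate Z.
Set Rowan's expected payoff from Y equal to that from X:
  Rowan's payoff from Y: q·(-5) + (1−q)·4 = -9q + 4
  Rowan's payoff from X: q·5 + (1−q)·(-1) = 6q - 1
  -9q + 4 = 6q - 1  ⇒  -15q = -5  ⇒  q = 1/3.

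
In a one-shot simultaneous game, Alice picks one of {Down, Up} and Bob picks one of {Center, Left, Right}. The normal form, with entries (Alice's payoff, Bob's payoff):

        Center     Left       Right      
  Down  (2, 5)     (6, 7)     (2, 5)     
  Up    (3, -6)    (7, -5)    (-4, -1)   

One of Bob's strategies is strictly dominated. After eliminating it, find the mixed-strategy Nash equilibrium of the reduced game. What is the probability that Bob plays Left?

Bob's strategy Center is strictly dominated by Left: 7 > 5 and -5 > -6. Eliminate Center.
In a mixed equilibrium Alice is indifferent between Down and Up; this condition fixes q.
  Alice's expected payoff from Down: q·6 + (1−q)·2 = 4q + 2
  Alice's expected payoff from Up: q·7 + (1−q)·(-4) = 11q - 4
  4q + 2 = 11q - 4  ⇒  -7q = -6  ⇒  q = 6/7.

q = 6/7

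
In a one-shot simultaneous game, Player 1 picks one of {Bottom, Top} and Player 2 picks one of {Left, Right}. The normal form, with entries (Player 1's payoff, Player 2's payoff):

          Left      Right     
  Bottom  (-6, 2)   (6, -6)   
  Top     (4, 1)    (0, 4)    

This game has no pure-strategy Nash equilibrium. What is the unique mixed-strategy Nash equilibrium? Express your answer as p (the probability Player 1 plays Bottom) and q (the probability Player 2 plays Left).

p = 3/11, q = 3/8

For Player 2 to be willing to mix, Player 2 must be indifferent between Left and Right, which pins down Player 1's mix.
  Player 2's expected payoff from Left: p·2 + (1−p)·1 = p + 1
  Player 2's expected payoff from Right: p·(-6) + (1−p)·4 = -10p + 4
  p + 1 = -10p + 4  ⇒  11p = 3  ⇒  p = 3/11.
Player 1's indifference between Bottom and Top determines Player 2's mixing probability q:
  Player 1's payoff from Bottom: q·(-6) + (1−q)·6 = -12q + 6
  Player 1's payoff from Top: q·4 + (1−q)·0 = 4q
  -12q + 6 = 4q  ⇒  -16q = -6  ⇒  q = 3/8.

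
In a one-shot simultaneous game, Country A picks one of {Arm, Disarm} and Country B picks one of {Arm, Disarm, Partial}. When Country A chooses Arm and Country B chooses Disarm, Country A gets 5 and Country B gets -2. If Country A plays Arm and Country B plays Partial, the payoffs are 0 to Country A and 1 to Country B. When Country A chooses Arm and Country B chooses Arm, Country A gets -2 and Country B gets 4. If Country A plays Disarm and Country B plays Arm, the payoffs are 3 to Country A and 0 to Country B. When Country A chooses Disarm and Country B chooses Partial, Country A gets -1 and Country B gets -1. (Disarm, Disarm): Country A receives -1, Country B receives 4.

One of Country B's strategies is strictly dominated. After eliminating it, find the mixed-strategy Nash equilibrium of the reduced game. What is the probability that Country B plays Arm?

Country B's strategy Partial is strictly dominated by Arm: 4 > 1 and 0 > -1. Eliminate Partial.
Country B's mix must leave Country A indifferent between Arm and Disarm.
  Country A's expected payoff from Arm: q·(-2) + (1−q)·5 = -7q + 5
  Country A's expected payoff from Disarm: q·3 + (1−q)·(-1) = 4q - 1
  -7q + 5 = 4q - 1  ⇒  -11q = -6  ⇒  q = 6/11.

q = 6/11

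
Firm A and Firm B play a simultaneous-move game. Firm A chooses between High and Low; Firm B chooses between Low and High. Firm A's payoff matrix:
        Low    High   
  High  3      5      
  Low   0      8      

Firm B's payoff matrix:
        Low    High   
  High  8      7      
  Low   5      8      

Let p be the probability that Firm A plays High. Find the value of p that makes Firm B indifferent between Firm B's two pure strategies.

In a mixed equilibrium Firm B is indifferent between Low and High; this condition fixes p.
  Firm B's expected payoff from Low: p·8 + (1−p)·5 = 3p + 5
  Firm B's expected payoff from High: p·7 + (1−p)·8 = -p + 8
  3p + 5 = -p + 8  ⇒  4p = 3  ⇒  p = 3/4.

p = 3/4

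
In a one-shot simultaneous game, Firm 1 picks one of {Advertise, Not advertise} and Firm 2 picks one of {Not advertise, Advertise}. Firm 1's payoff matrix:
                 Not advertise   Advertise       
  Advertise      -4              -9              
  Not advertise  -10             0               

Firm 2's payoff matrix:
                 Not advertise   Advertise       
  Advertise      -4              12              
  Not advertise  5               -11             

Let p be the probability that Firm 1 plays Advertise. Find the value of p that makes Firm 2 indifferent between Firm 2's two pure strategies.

Firm 1's mix must leave Firm 2 indifferent between Not advertise and Advertise.
  Firm 2's payoff to Not advertise: p·(-4) + (1−p)·5 = -9p + 5
  Firm 2's payoff to Advertise: p·12 + (1−p)·(-11) = 23p - 11
  -9p + 5 = 23p - 11  ⇒  -32p = -16  ⇒  p = 1/2.

p = 1/2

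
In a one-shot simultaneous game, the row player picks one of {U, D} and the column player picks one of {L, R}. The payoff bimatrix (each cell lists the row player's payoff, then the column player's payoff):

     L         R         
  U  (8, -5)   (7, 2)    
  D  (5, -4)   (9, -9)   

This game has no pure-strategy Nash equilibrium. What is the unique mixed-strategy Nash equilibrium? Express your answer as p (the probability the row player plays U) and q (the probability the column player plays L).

p = 5/12, q = 2/5

The row player's mix must leave the column player indifferent between L and R.
  the column player's expected payoff from L: p·(-5) + (1−p)·(-4) = -p - 4
  the column player's expected payoff from R: p·2 + (1−p)·(-9) = 11p - 9
  -p - 4 = 11p - 9  ⇒  -12p = -5  ⇒  p = 5/12.
Set the row player's expected payoff from U equal to that from D:
  the row player's payoff from U: q·8 + (1−q)·7 = q + 7
  the row player's payoff from D: q·5 + (1−q)·9 = -4q + 9
  q + 7 = -4q + 9  ⇒  5q = 2  ⇒  q = 2/5.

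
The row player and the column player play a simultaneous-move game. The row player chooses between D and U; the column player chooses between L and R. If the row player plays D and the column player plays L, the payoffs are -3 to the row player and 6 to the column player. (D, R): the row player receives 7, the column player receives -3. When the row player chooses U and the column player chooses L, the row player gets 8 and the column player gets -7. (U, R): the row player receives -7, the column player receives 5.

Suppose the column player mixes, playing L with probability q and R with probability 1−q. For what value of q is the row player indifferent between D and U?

For the row player to be willing to mix, the row player must be indifferent between D and U, which pins down the column player's mix.
  the row player's payoff from D: q·(-3) + (1−q)·7 = -10q + 7
  the row player's payoff from U: q·8 + (1−q)·(-7) = 15q - 7
  -10q + 7 = 15q - 7  ⇒  -25q = -14  ⇒  q = 14/25.

q = 14/25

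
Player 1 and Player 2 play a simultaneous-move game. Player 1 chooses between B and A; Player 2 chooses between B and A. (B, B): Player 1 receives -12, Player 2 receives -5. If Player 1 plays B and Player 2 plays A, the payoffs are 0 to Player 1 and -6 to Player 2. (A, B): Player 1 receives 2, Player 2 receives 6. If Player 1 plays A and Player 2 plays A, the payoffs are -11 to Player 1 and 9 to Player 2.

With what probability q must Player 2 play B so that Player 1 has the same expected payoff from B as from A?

q = 11/25

Player 2's mix must leave Player 1 indifferent between B and A.
  Player 1's expected payoff from B: q·(-12) + (1−q)·0 = -12q
  Player 1's expected payoff from A: q·2 + (1−q)·(-11) = 13q - 11
  -12q = 13q - 11  ⇒  -25q = -11  ⇒  q = 11/25.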